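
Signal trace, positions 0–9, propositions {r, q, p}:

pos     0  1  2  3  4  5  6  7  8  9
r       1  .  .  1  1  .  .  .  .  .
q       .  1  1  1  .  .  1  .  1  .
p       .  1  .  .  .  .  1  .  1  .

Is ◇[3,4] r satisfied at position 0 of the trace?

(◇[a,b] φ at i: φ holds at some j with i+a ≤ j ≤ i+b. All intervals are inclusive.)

Check r at each j in [3,4]:
  j=3: true
  j=4: true
Found at j=3 → formula holds.

Yes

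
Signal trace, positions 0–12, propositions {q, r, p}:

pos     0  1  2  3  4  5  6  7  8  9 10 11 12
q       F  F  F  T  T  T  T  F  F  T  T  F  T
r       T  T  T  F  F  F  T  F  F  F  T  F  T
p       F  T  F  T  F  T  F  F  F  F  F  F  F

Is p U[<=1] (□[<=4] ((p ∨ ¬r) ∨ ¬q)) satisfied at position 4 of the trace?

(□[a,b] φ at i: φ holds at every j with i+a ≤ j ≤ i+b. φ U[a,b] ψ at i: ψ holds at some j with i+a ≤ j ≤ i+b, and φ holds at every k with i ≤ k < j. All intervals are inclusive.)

Need some j in [4,5] with □[<=4] ((p ∨ ¬r) ∨ ¬q), and p at every k in [4,j-1].
  j=4: □[<=4] ((p ∨ ¬r) ∨ ¬q) — fails at 6.
  j=5: □[<=4] ((p ∨ ¬r) ∨ ¬q) — fails at 6.
No j in the window works → until fails.

No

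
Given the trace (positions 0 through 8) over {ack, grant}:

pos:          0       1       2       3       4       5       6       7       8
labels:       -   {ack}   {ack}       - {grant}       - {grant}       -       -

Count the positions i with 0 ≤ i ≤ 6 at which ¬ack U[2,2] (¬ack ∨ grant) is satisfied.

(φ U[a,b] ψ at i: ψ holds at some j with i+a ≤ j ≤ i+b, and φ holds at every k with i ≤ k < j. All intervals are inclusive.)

4

Evaluate at each i in [0,6]:
  i=0: ✗ (no rhs in [2,2])
  i=1: ✗ (lhs fails at k=1 before rhs at j=3)
  i=2: ✗ (lhs fails at k=2 before rhs at j=4)
  i=3: ✓ (rhs at j=5; lhs holds on [3,4])
  i=4: ✓ (rhs at j=6; lhs holds on [4,5])
  i=5: ✓ (rhs at j=7; lhs holds on [5,6])
  i=6: ✓ (rhs at j=8; lhs holds on [6,7])
Positions where it holds: {3, 4, 5, 6} → 4.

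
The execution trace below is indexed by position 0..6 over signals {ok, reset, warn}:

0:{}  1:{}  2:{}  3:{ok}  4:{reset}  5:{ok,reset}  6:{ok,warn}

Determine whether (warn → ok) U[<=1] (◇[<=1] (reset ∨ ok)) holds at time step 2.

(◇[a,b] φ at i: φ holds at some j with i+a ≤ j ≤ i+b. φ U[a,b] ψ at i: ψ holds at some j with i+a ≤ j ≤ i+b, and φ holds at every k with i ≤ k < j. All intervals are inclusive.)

True

Need some j in [2,3] with ◇[<=1] (reset ∨ ok), and (warn → ok) at every k in [2,j-1].
  j=2: ◇[<=1] (reset ∨ ok) holds; no prefix to check → satisfied.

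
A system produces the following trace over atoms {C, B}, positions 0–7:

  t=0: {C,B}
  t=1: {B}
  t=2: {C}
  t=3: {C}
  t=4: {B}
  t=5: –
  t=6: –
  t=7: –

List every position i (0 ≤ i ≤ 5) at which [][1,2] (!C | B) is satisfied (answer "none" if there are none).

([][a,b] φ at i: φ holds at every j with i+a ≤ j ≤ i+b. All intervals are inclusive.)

3, 4, 5

Evaluate at each i in [0,5]:
  i=0: ✗ (fails at j=2)
  i=1: ✗ (fails at j=2)
  i=2: ✗ (fails at j=3)
  i=3: ✓ (all of [4,5])
  i=4: ✓ (all of [5,6])
  i=5: ✓ (all of [6,7])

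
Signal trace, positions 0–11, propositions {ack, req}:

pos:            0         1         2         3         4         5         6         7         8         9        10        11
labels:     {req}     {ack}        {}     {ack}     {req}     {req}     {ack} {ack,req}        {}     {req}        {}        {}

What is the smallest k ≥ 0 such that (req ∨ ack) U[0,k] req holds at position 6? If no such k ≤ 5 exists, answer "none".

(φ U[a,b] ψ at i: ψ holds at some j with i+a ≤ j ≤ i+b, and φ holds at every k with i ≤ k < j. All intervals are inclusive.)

Need earliest j ≥ 6 with req, and (req ∨ ack) at every k in [6,j-1].
  j=6: rhs fails.
  j=7: rhs holds; lhs holds on [6,6]. k = 1.

1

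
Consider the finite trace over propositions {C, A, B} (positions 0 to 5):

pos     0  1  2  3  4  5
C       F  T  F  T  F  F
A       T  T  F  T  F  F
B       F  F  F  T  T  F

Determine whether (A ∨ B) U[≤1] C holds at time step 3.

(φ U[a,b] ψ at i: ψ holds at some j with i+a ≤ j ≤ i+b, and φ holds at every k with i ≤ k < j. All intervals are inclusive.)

Need some j in [3,4] with C, and (A ∨ B) at every k in [3,j-1].
  j=3: C holds; no prefix to check → satisfied.

True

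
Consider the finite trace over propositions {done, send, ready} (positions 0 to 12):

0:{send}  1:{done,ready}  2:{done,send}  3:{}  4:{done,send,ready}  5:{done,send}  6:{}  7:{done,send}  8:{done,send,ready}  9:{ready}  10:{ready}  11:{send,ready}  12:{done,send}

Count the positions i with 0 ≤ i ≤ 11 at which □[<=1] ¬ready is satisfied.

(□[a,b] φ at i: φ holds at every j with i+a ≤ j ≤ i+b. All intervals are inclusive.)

3

Evaluate at each i in [0,11]:
  i=0: ✗ (fails at j=1)
  i=1: ✗ (fails at j=1)
  i=2: ✓ (all of [2,3])
  i=3: ✗ (fails at j=4)
  i=4: ✗ (fails at j=4)
  i=5: ✓ (all of [5,6])
  i=6: ✓ (all of [6,7])
  i=7: ✗ (fails at j=8)
  i=8: ✗ (fails at j=8)
  i=9: ✗ (fails at j=9)
  i=10: ✗ (fails at j=10)
  i=11: ✗ (fails at j=11)
Positions where it holds: {2, 5, 6} → 3.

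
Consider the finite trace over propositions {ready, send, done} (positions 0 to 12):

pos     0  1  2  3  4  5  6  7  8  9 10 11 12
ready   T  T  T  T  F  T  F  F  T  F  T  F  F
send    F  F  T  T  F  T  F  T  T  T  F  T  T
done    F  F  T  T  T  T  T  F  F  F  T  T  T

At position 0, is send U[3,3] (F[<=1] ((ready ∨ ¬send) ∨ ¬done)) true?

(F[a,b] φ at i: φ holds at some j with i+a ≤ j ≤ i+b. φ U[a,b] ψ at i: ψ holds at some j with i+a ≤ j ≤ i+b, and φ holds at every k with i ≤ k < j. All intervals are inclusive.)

Need some j in [3,3] with F[<=1] ((ready ∨ ¬send) ∨ ¬done), and send at every k in [0,j-1].
  j=3: F[<=1] ((ready ∨ ¬send) ∨ ¬done) holds, but send fails at k=0 → not this j.
No j in the window works → until fails.

False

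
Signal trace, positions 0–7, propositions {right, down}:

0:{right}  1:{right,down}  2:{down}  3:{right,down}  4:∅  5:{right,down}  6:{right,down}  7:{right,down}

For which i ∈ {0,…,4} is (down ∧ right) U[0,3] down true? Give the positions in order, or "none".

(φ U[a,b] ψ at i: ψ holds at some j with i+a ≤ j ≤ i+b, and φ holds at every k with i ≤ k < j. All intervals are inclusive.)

1, 2, 3

Evaluate at each i in [0,4]:
  i=0: ✗ (lhs fails at k=0 before rhs at j=1)
  i=1: ✓ (rhs at j=1)
  i=2: ✓ (rhs at j=2)
  i=3: ✓ (rhs at j=3)
  i=4: ✗ (lhs fails at k=4 before rhs at j=5)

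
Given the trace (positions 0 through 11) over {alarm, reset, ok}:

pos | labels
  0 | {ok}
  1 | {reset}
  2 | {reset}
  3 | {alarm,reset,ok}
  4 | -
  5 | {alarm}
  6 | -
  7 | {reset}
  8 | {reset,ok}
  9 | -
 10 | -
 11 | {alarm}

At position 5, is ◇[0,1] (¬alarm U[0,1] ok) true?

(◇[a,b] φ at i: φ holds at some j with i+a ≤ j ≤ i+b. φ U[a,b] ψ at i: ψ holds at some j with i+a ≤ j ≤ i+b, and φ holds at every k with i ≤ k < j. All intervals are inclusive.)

Check (¬alarm U[0,1] ok) at each j in [5,6]:
  j=5: fails
  j=6: fails
No position in the window satisfies it → formula fails.

Does not hold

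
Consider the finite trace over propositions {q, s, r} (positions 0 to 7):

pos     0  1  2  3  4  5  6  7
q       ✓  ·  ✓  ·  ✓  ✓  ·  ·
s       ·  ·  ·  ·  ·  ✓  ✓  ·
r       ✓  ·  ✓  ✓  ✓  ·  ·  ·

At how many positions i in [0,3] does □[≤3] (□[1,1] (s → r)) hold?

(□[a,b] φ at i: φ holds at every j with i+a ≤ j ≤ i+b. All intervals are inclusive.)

1

Evaluate at each i in [0,3]:
  i=0: ✓ (all of [0,3])
  i=1: ✗ (fails at j=4)
  i=2: ✗ (fails at j=4)
  i=3: ✗ (fails at j=4)
Positions where it holds: {0} → 1.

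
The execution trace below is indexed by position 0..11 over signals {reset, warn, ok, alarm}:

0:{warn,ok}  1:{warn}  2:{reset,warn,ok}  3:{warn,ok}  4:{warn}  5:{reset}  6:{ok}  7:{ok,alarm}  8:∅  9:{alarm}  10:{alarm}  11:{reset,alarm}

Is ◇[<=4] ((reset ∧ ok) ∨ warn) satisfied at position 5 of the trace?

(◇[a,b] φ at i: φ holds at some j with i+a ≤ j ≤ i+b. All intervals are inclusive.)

Check ((reset ∧ ok) ∨ warn) at each j in [5,9]:
  j=5: false
  j=6: false
  j=7: false
  j=8: false
  j=9: false
No position in the window satisfies it → formula fails.

No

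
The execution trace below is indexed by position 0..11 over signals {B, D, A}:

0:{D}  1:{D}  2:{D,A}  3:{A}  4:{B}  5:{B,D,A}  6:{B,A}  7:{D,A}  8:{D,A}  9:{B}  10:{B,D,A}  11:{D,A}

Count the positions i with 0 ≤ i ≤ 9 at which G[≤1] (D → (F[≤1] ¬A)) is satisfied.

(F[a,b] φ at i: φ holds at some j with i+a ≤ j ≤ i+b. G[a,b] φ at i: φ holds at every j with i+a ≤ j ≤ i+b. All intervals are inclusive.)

Evaluate at each i in [0,9]:
  i=0: ✓ (all of [0,1])
  i=1: ✗ (fails at j=2)
  i=2: ✗ (fails at j=2)
  i=3: ✓ (all of [3,4])
  i=4: ✗ (fails at j=5)
  i=5: ✗ (fails at j=5)
  i=6: ✗ (fails at j=7)
  i=7: ✗ (fails at j=7)
  i=8: ✓ (all of [8,9])
  i=9: ✗ (fails at j=10)
Positions where it holds: {0, 3, 8} → 3.

3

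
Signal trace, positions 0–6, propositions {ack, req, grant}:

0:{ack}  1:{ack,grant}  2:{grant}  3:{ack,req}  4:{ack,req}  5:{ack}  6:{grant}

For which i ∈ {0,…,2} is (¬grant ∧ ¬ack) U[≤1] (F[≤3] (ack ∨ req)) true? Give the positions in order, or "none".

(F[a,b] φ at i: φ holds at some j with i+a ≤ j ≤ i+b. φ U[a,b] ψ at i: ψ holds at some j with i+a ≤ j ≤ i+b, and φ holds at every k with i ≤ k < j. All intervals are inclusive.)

0, 1, 2

Evaluate at each i in [0,2]:
  i=0: ✓ (rhs at j=0)
  i=1: ✓ (rhs at j=1)
  i=2: ✓ (rhs at j=2)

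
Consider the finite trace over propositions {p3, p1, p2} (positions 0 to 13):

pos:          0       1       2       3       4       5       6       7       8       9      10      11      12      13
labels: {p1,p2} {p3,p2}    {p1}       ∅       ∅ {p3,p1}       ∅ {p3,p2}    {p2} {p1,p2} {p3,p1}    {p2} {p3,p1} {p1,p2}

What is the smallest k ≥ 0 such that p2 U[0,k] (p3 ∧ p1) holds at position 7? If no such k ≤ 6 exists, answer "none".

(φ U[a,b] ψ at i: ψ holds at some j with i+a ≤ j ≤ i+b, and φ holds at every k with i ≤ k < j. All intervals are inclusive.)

3

Need earliest j ≥ 7 with (p3 ∧ p1), and p2 at every k in [7,j-1].
  j=7: rhs fails.
  j=8: rhs fails.
  j=9: rhs fails.
  j=10: rhs holds; lhs holds on [7,9]. k = 3.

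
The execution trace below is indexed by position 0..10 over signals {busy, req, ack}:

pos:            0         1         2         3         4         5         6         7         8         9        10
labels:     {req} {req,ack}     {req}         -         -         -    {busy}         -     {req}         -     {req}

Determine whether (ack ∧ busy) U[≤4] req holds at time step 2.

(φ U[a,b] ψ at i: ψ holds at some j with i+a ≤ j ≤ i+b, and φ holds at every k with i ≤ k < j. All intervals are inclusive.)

Need some j in [2,6] with req, and (ack ∧ busy) at every k in [2,j-1].
  j=2: req holds; no prefix to check → satisfied.

True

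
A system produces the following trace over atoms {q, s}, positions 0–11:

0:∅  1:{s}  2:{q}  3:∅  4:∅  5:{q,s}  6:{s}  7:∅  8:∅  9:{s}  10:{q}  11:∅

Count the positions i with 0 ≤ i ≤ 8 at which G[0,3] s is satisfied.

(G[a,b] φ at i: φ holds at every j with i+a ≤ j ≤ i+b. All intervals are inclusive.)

0

Evaluate at each i in [0,8]:
  i=0: ✗ (fails at j=0)
  i=1: ✗ (fails at j=2)
  i=2: ✗ (fails at j=2)
  i=3: ✗ (fails at j=3)
  i=4: ✗ (fails at j=4)
  i=5: ✗ (fails at j=7)
  i=6: ✗ (fails at j=7)
  i=7: ✗ (fails at j=7)
  i=8: ✗ (fails at j=8)
Positions where it holds: {} → 0.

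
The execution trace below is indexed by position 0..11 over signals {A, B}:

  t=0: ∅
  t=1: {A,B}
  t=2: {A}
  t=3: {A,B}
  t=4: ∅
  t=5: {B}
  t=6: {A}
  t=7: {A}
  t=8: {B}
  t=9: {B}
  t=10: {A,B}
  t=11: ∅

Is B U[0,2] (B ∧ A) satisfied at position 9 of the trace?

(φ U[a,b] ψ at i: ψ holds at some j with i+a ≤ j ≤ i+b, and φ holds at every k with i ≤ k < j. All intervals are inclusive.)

Need some j in [9,11] with (B ∧ A), and B at every k in [9,j-1].
  j=9: (B ∧ A) false.
  j=10: (B ∧ A) holds; B holds at every k in [9,9] → satisfied.

Yes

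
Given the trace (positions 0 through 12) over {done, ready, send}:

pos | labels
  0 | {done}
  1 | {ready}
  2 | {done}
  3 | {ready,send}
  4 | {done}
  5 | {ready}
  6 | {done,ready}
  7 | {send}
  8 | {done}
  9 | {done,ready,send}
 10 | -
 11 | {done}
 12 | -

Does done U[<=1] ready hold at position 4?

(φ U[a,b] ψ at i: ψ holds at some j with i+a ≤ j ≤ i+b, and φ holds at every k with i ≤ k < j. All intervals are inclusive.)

Need some j in [4,5] with ready, and done at every k in [4,j-1].
  j=4: ready false.
  j=5: ready holds; done holds at every k in [4,4] → satisfied.

Yes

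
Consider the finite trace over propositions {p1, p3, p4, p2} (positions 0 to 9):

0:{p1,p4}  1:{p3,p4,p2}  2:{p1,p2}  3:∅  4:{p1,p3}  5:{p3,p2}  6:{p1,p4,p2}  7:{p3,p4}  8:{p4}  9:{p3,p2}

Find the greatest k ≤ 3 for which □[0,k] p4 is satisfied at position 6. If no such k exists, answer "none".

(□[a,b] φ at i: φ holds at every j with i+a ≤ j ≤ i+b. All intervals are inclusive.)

p4 must hold from j=6 onward; find where it first fails.
  j=6: holds
  j=7: holds
  j=8: holds
  j=9: fails
Holds on [6,8], so largest k = 2.

2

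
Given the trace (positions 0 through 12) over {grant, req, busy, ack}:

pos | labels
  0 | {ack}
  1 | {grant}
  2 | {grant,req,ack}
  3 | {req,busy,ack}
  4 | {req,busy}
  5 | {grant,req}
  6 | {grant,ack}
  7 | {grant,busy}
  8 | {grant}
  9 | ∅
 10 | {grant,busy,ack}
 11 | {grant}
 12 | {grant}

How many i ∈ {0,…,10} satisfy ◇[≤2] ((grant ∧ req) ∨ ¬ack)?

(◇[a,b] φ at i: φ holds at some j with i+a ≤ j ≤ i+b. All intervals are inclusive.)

11

Evaluate at each i in [0,10]:
  i=0: ✓ (witness j=1)
  i=1: ✓ (witness j=1)
  i=2: ✓ (witness j=2)
  i=3: ✓ (witness j=4)
  i=4: ✓ (witness j=4)
  i=5: ✓ (witness j=5)
  i=6: ✓ (witness j=7)
  i=7: ✓ (witness j=7)
  i=8: ✓ (witness j=8)
  i=9: ✓ (witness j=9)
  i=10: ✓ (witness j=11)
Positions where it holds: {0, 1, 2, 3, 4, 5, 6, 7, 8, 9, 10} → 11.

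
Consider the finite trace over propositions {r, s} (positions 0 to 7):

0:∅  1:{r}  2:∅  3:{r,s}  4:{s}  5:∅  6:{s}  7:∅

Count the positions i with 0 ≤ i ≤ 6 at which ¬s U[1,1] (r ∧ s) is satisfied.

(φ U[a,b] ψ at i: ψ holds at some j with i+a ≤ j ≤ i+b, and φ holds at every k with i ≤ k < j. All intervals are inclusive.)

Evaluate at each i in [0,6]:
  i=0: ✗ (no rhs in [1,1])
  i=1: ✗ (no rhs in [2,2])
  i=2: ✓ (rhs at j=3; lhs holds on [2,2])
  i=3: ✗ (no rhs in [4,4])
  i=4: ✗ (no rhs in [5,5])
  i=5: ✗ (no rhs in [6,6])
  i=6: ✗ (no rhs in [7,7])
Positions where it holds: {2} → 1.

1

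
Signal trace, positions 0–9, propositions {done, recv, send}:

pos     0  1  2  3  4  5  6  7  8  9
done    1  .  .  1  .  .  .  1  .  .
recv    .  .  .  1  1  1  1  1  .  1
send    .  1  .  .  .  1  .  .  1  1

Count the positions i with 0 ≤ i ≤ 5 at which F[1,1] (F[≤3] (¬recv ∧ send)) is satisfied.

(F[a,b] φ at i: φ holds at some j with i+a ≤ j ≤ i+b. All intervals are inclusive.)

Evaluate at each i in [0,5]:
  i=0: ✓ (witness j=1)
  i=1: ✗ (none in [2,2])
  i=2: ✗ (none in [3,3])
  i=3: ✗ (none in [4,4])
  i=4: ✓ (witness j=5)
  i=5: ✓ (witness j=6)
Positions where it holds: {0, 4, 5} → 3.

3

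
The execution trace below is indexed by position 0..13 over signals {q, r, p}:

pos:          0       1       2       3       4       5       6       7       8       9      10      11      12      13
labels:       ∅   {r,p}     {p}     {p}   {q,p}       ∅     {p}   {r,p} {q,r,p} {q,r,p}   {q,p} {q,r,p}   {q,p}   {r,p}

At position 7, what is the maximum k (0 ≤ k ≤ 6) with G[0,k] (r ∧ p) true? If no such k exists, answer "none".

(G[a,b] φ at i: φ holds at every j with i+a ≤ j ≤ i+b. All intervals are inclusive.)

2

(r ∧ p) must hold from j=7 onward; find where it first fails.
  j=7: holds
  j=8: holds
  j=9: holds
  j=10: fails
Holds on [7,9], so largest k = 2.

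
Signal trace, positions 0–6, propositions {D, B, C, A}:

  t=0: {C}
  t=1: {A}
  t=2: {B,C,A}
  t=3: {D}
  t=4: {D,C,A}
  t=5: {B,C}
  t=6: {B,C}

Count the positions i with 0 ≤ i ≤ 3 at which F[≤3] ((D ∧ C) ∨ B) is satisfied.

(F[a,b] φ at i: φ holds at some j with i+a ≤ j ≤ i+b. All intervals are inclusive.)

Evaluate at each i in [0,3]:
  i=0: ✓ (witness j=2)
  i=1: ✓ (witness j=2)
  i=2: ✓ (witness j=2)
  i=3: ✓ (witness j=4)
Positions where it holds: {0, 1, 2, 3} → 4.

4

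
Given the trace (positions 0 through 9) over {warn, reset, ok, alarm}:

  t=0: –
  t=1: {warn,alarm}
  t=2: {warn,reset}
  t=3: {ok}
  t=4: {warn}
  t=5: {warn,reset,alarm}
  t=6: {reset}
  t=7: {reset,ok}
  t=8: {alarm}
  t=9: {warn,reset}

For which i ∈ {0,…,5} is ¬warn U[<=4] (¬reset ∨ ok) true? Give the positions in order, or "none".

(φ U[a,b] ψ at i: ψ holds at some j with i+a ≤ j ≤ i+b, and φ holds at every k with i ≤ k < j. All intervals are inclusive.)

0, 1, 3, 4

Evaluate at each i in [0,5]:
  i=0: ✓ (rhs at j=0)
  i=1: ✓ (rhs at j=1)
  i=2: ✗ (lhs fails at k=2 before rhs at j=3)
  i=3: ✓ (rhs at j=3)
  i=4: ✓ (rhs at j=4)
  i=5: ✗ (lhs fails at k=5 before rhs at j=7)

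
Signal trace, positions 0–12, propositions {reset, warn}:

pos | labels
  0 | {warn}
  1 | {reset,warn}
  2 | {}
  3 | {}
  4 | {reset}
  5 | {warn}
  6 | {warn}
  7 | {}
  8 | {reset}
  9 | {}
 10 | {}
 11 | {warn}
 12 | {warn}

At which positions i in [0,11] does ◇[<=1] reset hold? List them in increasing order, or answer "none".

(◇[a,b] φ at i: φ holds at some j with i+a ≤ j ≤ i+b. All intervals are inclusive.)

0, 1, 3, 4, 7, 8

Evaluate at each i in [0,11]:
  i=0: ✓ (witness j=1)
  i=1: ✓ (witness j=1)
  i=2: ✗ (none in [2,3])
  i=3: ✓ (witness j=4)
  i=4: ✓ (witness j=4)
  i=5: ✗ (none in [5,6])
  i=6: ✗ (none in [6,7])
  i=7: ✓ (witness j=8)
  i=8: ✓ (witness j=8)
  i=9: ✗ (none in [9,10])
  i=10: ✗ (none in [10,11])
  i=11: ✗ (none in [11,12])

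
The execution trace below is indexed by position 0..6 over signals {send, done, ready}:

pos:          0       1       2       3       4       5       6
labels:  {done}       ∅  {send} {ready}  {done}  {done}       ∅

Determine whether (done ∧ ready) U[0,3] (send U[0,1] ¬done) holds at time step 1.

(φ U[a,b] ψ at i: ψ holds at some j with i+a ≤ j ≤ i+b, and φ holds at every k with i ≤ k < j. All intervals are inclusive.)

Yes

Need some j in [1,4] with (send U[0,1] ¬done), and (done ∧ ready) at every k in [1,j-1].
  j=1: (send U[0,1] ¬done) holds; no prefix to check → satisfied.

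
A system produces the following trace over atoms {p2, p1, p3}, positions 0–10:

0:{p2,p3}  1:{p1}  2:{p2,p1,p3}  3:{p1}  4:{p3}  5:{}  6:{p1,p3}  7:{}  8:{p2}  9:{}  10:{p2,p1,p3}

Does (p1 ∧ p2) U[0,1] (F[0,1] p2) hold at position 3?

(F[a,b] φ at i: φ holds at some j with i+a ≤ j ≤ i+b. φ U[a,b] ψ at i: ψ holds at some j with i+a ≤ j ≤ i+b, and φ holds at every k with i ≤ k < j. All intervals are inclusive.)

No

Need some j in [3,4] with F[0,1] p2, and (p1 ∧ p2) at every k in [3,j-1].
  j=3: F[0,1] p2 — fails (none in [3,4]).
  j=4: F[0,1] p2 — fails (none in [4,5]).
No j in the window works → until fails.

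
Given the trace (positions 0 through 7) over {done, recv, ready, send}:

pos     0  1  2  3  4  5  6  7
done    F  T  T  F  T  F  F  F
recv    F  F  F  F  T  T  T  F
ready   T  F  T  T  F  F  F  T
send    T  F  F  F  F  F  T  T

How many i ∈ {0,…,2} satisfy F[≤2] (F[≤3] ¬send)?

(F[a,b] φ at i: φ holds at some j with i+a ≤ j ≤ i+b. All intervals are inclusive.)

Evaluate at each i in [0,2]:
  i=0: ✓ (witness j=0)
  i=1: ✓ (witness j=1)
  i=2: ✓ (witness j=2)
Positions where it holds: {0, 1, 2} → 3.

3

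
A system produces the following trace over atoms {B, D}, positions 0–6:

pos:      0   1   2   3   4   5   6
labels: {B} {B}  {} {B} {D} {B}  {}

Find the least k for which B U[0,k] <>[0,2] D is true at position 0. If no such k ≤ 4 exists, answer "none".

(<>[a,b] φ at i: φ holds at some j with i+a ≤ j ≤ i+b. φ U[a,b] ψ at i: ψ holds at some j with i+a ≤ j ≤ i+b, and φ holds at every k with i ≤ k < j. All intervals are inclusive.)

Need earliest j ≥ 0 with <>[0,2] D, and B at every k in [0,j-1].
  j=0: rhs fails.
  j=1: rhs fails.
  j=2: rhs holds; lhs holds on [0,1]. k = 2.

2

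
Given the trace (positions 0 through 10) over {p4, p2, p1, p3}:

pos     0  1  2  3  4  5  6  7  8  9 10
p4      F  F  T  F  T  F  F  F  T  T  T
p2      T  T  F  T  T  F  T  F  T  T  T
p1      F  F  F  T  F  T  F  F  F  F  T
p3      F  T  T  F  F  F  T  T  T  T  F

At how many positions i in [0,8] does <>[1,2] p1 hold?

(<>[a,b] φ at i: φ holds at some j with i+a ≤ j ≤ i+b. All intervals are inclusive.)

Evaluate at each i in [0,8]:
  i=0: ✗ (none in [1,2])
  i=1: ✓ (witness j=3)
  i=2: ✓ (witness j=3)
  i=3: ✓ (witness j=5)
  i=4: ✓ (witness j=5)
  i=5: ✗ (none in [6,7])
  i=6: ✗ (none in [7,8])
  i=7: ✗ (none in [8,9])
  i=8: ✓ (witness j=10)
Positions where it holds: {1, 2, 3, 4, 8} → 5.

5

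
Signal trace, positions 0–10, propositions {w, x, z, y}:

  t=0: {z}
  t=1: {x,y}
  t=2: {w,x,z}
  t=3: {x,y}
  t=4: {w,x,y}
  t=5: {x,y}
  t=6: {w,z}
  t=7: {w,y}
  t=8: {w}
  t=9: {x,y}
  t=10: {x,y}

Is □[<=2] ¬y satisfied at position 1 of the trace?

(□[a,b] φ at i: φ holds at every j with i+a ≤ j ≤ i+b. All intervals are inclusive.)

No

Check ¬y at every j in [1,3]:
  j=1: false
  j=2: true
  j=3: false
Fails at j=1 → formula fails.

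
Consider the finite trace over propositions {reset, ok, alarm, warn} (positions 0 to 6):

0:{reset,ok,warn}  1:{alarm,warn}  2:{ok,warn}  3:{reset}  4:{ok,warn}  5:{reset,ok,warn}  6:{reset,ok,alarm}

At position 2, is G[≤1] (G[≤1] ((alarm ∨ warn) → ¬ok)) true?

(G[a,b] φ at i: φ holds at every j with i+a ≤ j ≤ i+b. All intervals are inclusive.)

Does not hold

Check G[≤1] ((alarm ∨ warn) → ¬ok) at every j in [2,3]:
  j=2: fails at 2
  j=3: fails at 4
Fails at j=2 → formula fails.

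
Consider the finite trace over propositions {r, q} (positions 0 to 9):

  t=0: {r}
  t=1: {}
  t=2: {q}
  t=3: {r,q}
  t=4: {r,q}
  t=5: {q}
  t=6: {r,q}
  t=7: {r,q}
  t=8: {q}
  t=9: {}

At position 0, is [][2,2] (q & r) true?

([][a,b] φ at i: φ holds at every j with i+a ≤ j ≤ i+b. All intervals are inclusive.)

Check (q & r) at every j in [2,2]:
  j=2: false
Fails at j=2 → formula fails.

False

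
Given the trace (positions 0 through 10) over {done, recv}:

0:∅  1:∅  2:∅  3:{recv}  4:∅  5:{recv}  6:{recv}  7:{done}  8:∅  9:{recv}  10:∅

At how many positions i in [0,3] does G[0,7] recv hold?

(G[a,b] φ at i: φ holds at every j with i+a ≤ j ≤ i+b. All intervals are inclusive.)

Evaluate at each i in [0,3]:
  i=0: ✗ (fails at j=0)
  i=1: ✗ (fails at j=1)
  i=2: ✗ (fails at j=2)
  i=3: ✗ (fails at j=4)
Positions where it holds: {} → 0.

0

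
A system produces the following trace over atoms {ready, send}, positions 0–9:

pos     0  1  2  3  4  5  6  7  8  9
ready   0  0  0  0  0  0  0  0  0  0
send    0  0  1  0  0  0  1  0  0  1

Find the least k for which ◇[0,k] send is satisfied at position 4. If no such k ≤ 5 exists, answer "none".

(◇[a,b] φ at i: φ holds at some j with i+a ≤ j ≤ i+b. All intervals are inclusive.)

Scan j = 4,5,… for send:
  j=4: fails
  j=5: fails
  j=6: holds
First hit at j=6, so smallest k = 6-4 = 2.

2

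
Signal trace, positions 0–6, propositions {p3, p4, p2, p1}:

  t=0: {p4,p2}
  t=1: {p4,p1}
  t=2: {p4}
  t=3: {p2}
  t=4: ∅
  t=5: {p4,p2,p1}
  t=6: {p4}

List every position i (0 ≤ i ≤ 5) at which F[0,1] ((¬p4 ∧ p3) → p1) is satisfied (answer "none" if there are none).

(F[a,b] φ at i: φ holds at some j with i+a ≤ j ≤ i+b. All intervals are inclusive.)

Evaluate at each i in [0,5]:
  i=0: ✓ (witness j=0)
  i=1: ✓ (witness j=1)
  i=2: ✓ (witness j=2)
  i=3: ✓ (witness j=3)
  i=4: ✓ (witness j=4)
  i=5: ✓ (witness j=5)

0, 1, 2, 3, 4, 5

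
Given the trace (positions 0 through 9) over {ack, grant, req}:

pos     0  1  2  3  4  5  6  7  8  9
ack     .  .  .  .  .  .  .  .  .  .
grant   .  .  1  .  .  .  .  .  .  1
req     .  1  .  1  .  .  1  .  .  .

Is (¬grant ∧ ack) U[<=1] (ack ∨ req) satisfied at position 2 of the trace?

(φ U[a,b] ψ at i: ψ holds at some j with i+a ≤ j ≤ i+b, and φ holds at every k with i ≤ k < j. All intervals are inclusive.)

No

Need some j in [2,3] with (ack ∨ req), and (¬grant ∧ ack) at every k in [2,j-1].
  j=2: (ack ∨ req) false.
  j=3: (ack ∨ req) holds, but (¬grant ∧ ack) fails at k=2 → not this j.
No j in the window works → until fails.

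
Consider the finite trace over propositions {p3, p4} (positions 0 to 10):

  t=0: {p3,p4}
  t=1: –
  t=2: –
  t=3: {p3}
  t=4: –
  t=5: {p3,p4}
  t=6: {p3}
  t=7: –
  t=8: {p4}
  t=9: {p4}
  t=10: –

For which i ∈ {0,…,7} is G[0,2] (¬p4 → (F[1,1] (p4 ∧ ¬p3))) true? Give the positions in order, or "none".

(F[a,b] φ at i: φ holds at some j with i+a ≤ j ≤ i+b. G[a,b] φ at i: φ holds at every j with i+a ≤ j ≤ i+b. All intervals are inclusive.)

7

Evaluate at each i in [0,7]:
  i=0: ✗ (fails at j=1)
  i=1: ✗ (fails at j=1)
  i=2: ✗ (fails at j=2)
  i=3: ✗ (fails at j=3)
  i=4: ✗ (fails at j=4)
  i=5: ✗ (fails at j=6)
  i=6: ✗ (fails at j=6)
  i=7: ✓ (all of [7,9])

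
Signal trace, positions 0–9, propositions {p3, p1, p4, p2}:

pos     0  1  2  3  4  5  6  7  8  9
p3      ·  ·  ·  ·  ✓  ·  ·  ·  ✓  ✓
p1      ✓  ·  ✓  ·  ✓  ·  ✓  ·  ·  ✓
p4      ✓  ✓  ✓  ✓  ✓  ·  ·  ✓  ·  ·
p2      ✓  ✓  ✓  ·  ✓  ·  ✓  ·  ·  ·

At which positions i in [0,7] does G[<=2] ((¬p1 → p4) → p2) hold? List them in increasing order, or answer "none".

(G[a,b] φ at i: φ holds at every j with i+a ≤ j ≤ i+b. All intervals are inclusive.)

Evaluate at each i in [0,7]:
  i=0: ✓ (all of [0,2])
  i=1: ✗ (fails at j=3)
  i=2: ✗ (fails at j=3)
  i=3: ✗ (fails at j=3)
  i=4: ✓ (all of [4,6])
  i=5: ✗ (fails at j=7)
  i=6: ✗ (fails at j=7)
  i=7: ✗ (fails at j=7)

0, 4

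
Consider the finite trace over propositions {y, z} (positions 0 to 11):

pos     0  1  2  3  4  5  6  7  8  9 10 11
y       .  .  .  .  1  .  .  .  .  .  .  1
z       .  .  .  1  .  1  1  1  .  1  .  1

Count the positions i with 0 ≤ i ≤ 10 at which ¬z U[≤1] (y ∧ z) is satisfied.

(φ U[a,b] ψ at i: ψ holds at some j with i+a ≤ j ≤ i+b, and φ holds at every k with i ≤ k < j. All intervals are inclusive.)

1

Evaluate at each i in [0,10]:
  i=0: ✗ (no rhs in [0,1])
  i=1: ✗ (no rhs in [1,2])
  i=2: ✗ (no rhs in [2,3])
  i=3: ✗ (no rhs in [3,4])
  i=4: ✗ (no rhs in [4,5])
  i=5: ✗ (no rhs in [5,6])
  i=6: ✗ (no rhs in [6,7])
  i=7: ✗ (no rhs in [7,8])
  i=8: ✗ (no rhs in [8,9])
  i=9: ✗ (no rhs in [9,10])
  i=10: ✓ (rhs at j=11; lhs holds on [10,10])
Positions where it holds: {10} → 1.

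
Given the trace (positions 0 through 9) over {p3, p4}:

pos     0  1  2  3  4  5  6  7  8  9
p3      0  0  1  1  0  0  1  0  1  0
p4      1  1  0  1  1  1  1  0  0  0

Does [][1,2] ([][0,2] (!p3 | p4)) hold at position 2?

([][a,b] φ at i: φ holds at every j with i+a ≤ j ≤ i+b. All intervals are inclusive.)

Check [][0,2] (!p3 | p4) at every j in [3,4]:
  j=3: holds on [3,5]
  j=4: holds on [4,6]
All positions satisfy it → formula holds.

Holds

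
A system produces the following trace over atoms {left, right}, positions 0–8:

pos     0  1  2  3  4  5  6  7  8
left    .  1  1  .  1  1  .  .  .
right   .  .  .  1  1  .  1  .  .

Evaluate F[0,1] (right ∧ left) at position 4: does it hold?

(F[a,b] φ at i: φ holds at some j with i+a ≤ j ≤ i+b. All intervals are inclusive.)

Check (right ∧ left) at each j in [4,5]:
  j=4: true
  j=5: false
Found at j=4 → formula holds.

Yes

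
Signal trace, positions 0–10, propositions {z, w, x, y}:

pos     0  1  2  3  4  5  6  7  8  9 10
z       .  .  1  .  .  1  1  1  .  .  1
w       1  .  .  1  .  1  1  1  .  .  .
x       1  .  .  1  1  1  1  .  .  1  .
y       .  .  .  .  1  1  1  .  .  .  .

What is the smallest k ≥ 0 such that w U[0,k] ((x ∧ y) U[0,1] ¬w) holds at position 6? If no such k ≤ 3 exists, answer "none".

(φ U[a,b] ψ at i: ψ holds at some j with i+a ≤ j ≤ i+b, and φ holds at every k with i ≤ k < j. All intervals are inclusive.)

2

Need earliest j ≥ 6 with ((x ∧ y) U[0,1] ¬w), and w at every k in [6,j-1].
  j=6: rhs fails.
  j=7: rhs fails.
  j=8: rhs holds; lhs holds on [6,7]. k = 2.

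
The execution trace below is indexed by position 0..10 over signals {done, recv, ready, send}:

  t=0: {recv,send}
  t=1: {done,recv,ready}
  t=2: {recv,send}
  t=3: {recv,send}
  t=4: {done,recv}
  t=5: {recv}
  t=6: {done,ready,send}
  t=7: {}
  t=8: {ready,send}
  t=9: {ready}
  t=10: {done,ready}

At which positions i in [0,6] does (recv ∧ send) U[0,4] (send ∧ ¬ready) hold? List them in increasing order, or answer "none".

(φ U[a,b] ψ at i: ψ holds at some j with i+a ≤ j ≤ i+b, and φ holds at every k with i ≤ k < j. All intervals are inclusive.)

Evaluate at each i in [0,6]:
  i=0: ✓ (rhs at j=0)
  i=1: ✗ (lhs fails at k=1 before rhs at j=2)
  i=2: ✓ (rhs at j=2)
  i=3: ✓ (rhs at j=3)
  i=4: ✗ (no rhs in [4,8])
  i=5: ✗ (no rhs in [5,9])
  i=6: ✗ (no rhs in [6,10])

0, 2, 3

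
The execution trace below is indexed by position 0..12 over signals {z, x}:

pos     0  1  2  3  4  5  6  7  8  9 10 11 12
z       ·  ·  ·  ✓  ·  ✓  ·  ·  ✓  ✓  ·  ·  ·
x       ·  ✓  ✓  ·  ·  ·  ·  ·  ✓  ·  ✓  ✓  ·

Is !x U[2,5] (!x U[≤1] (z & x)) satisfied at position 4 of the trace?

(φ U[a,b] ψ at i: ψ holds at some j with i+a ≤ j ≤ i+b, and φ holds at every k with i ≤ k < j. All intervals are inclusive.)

Need some j in [6,9] with (!x U[≤1] (z & x)), and !x at every k in [4,j-1].
  j=6: (!x U[≤1] (z & x)) — fails.
  j=7: (!x U[≤1] (z & x)) holds; !x holds at every k in [4,6] → satisfied.

True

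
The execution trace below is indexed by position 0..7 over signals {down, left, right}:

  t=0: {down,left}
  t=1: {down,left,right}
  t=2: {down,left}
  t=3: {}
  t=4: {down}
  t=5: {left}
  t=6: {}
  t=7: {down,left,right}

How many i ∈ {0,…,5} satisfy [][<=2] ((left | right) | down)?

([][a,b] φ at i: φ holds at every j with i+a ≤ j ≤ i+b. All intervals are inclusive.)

Evaluate at each i in [0,5]:
  i=0: ✓ (all of [0,2])
  i=1: ✗ (fails at j=3)
  i=2: ✗ (fails at j=3)
  i=3: ✗ (fails at j=3)
  i=4: ✗ (fails at j=6)
  i=5: ✗ (fails at j=6)
Positions where it holds: {0} → 1.

1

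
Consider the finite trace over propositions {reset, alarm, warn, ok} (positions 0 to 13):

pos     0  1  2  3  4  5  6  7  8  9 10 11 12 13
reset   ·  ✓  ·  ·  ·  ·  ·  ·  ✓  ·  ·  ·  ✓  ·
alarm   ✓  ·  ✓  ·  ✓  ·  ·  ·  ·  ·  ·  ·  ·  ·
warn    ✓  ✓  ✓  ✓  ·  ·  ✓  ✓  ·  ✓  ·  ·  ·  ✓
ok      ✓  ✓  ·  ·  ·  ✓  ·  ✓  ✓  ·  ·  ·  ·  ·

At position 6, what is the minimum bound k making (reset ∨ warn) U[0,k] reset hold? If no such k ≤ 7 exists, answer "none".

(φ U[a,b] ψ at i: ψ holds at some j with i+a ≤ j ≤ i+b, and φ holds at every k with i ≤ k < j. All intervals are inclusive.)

Need earliest j ≥ 6 with reset, and (reset ∨ warn) at every k in [6,j-1].
  j=6: rhs fails.
  j=7: rhs fails.
  j=8: rhs holds; lhs holds on [6,7]. k = 2.

2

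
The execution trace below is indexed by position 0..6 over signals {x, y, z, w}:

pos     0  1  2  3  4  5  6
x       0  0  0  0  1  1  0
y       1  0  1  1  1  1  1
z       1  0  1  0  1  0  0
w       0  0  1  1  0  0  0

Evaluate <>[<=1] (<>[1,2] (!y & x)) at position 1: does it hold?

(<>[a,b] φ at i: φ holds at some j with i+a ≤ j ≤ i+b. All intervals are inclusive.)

Check <>[1,2] (!y & x) at each j in [1,2]:
  j=1: fails (none in [2,3])
  j=2: fails (none in [3,4])
No position in the window satisfies it → formula fails.

No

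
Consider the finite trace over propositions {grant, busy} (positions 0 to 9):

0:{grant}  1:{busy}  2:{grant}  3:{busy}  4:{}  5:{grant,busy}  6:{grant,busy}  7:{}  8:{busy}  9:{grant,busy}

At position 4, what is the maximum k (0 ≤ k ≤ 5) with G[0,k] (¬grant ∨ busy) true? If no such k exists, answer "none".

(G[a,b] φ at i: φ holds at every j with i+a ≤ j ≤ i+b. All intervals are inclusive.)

(¬grant ∨ busy) must hold from j=4 onward; find where it first fails.
  j=4: holds
  j=5: holds
  j=6: holds
  j=7: holds
  j=8: holds
  j=9: holds
Holds through j=9; largest k = 5.

5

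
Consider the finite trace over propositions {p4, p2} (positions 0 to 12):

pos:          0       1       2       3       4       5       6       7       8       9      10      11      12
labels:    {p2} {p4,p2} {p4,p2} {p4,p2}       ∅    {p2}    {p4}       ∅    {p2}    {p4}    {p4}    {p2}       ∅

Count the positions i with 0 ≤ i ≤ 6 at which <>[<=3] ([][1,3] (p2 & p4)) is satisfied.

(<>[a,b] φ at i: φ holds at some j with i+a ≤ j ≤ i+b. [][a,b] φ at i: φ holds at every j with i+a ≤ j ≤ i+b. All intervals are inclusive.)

Evaluate at each i in [0,6]:
  i=0: ✓ (witness j=0)
  i=1: ✗ (none in [1,4])
  i=2: ✗ (none in [2,5])
  i=3: ✗ (none in [3,6])
  i=4: ✗ (none in [4,7])
  i=5: ✗ (none in [5,8])
  i=6: ✗ (none in [6,9])
Positions where it holds: {0} → 1.

1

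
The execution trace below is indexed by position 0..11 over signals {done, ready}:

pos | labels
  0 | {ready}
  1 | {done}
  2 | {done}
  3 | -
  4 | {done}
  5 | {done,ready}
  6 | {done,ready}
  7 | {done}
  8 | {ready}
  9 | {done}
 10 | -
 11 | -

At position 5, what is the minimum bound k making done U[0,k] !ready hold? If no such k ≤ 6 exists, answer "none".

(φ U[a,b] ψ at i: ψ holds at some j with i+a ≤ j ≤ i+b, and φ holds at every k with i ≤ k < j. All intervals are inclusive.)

2

Need earliest j ≥ 5 with !ready, and done at every k in [5,j-1].
  j=5: rhs fails.
  j=6: rhs fails.
  j=7: rhs holds; lhs holds on [5,6]. k = 2.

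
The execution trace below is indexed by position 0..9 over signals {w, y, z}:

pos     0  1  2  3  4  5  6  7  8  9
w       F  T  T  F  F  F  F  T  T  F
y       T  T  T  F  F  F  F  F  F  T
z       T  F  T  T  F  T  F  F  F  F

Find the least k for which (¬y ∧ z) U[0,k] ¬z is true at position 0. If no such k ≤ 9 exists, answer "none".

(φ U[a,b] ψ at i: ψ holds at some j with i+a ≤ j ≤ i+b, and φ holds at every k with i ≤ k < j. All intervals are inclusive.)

Need earliest j ≥ 0 with ¬z, and (¬y ∧ z) at every k in [0,j-1].
  j=0: rhs fails.
  j=1: rhs holds but lhs fails at k=0.
  j=2: rhs fails.
  j=3: rhs fails.
  j=4: rhs holds but lhs fails at k=0.
  j=5: rhs fails.
  j=6: rhs holds but lhs fails at k=0.
  j=7: rhs holds but lhs fails at k=0.
  j=8: rhs holds but lhs fails at k=0.
  j=9: rhs holds but lhs fails at k=0.
No witness within the range → none.

none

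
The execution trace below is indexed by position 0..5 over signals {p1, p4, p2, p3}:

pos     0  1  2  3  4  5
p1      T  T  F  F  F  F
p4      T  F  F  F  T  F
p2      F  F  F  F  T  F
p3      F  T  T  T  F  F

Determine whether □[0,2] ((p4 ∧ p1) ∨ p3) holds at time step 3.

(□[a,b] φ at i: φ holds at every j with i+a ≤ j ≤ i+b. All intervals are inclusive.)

Check ((p4 ∧ p1) ∨ p3) at every j in [3,5]:
  j=3: true
  j=4: false
  j=5: false
Fails at j=4 → formula fails.

No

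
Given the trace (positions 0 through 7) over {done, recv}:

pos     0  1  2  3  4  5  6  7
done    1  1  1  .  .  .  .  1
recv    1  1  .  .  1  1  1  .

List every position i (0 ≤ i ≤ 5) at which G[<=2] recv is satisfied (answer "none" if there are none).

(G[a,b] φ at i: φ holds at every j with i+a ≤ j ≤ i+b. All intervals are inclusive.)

4

Evaluate at each i in [0,5]:
  i=0: ✗ (fails at j=2)
  i=1: ✗ (fails at j=2)
  i=2: ✗ (fails at j=2)
  i=3: ✗ (fails at j=3)
  i=4: ✓ (all of [4,6])
  i=5: ✗ (fails at j=7)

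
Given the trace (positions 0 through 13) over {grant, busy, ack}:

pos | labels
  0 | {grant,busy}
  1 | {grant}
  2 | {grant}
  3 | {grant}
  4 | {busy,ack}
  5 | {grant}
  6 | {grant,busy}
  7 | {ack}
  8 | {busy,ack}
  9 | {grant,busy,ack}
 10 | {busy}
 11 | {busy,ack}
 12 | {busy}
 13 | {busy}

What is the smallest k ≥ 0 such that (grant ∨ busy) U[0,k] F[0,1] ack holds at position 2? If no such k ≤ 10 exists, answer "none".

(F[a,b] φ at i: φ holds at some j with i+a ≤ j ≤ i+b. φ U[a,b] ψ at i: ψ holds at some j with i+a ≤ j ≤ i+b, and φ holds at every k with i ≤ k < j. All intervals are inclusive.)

1

Need earliest j ≥ 2 with F[0,1] ack, and (grant ∨ busy) at every k in [2,j-1].
  j=2: rhs fails.
  j=3: rhs holds; lhs holds on [2,2]. k = 1.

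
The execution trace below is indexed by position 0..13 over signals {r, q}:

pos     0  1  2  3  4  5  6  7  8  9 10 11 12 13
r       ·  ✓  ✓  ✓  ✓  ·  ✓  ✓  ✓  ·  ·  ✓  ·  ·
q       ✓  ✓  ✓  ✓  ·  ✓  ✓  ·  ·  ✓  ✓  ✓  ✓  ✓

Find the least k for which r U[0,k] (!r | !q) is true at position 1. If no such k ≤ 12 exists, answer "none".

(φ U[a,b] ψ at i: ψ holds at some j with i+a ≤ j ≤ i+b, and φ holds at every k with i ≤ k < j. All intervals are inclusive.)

3

Need earliest j ≥ 1 with (!r | !q), and r at every k in [1,j-1].
  j=1: rhs fails.
  j=2: rhs fails.
  j=3: rhs fails.
  j=4: rhs holds; lhs holds on [1,3]. k = 3.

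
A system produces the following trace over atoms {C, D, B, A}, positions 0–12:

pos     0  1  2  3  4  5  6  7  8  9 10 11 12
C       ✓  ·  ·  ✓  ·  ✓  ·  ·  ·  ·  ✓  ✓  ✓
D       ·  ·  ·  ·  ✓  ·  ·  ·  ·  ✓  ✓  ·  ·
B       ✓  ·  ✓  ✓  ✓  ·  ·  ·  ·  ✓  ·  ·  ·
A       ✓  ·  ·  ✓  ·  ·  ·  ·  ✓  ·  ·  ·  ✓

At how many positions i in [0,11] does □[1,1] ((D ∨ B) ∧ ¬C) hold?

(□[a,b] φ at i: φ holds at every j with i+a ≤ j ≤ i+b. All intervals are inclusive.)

3

Evaluate at each i in [0,11]:
  i=0: ✗ (fails at j=1)
  i=1: ✓ (all of [2,2])
  i=2: ✗ (fails at j=3)
  i=3: ✓ (all of [4,4])
  i=4: ✗ (fails at j=5)
  i=5: ✗ (fails at j=6)
  i=6: ✗ (fails at j=7)
  i=7: ✗ (fails at j=8)
  i=8: ✓ (all of [9,9])
  i=9: ✗ (fails at j=10)
  i=10: ✗ (fails at j=11)
  i=11: ✗ (fails at j=12)
Positions where it holds: {1, 3, 8} → 3.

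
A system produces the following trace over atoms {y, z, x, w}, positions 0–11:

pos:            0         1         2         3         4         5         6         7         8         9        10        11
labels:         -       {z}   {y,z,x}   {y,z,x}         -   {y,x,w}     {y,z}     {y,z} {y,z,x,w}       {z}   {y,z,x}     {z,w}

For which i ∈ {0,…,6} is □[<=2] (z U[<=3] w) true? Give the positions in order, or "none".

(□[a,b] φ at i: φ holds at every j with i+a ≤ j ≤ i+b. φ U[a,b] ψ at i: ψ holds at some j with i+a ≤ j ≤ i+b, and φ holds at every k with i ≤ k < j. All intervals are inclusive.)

5, 6

Evaluate at each i in [0,6]:
  i=0: ✗ (fails at j=0)
  i=1: ✗ (fails at j=1)
  i=2: ✗ (fails at j=2)
  i=3: ✗ (fails at j=3)
  i=4: ✗ (fails at j=4)
  i=5: ✓ (all of [5,7])
  i=6: ✓ (all of [6,8])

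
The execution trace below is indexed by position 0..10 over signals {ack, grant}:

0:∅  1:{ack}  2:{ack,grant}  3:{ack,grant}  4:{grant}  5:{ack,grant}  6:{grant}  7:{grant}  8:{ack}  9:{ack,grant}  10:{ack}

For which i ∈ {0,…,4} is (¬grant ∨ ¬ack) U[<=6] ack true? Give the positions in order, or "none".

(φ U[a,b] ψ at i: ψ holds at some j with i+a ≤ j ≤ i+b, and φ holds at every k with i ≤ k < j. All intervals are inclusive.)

0, 1, 2, 3, 4

Evaluate at each i in [0,4]:
  i=0: ✓ (rhs at j=1; lhs holds on [0,0])
  i=1: ✓ (rhs at j=1)
  i=2: ✓ (rhs at j=2)
  i=3: ✓ (rhs at j=3)
  i=4: ✓ (rhs at j=5; lhs holds on [4,4])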